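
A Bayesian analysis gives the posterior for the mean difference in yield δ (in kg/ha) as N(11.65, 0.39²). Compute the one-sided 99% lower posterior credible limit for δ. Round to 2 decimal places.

Need L with P(δ ≥ L) = 0.99: L = 11.65 − z_{0.01}·0.39.
z = 2.326; L = 11.65 − 2.326 × 0.39 = 10.74.

10.74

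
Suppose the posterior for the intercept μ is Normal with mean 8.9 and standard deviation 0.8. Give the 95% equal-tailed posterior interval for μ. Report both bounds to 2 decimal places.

The posterior is symmetric, so the 95% equal-tailed interval is μ = 8.9 ± z·0.8 with z = 1.960.
Half-width: 1.960 × 0.8 = 1.57.
8.9 − 1.57 = 7.33; 8.9 + 1.57 = 10.47.

[7.33, 10.47]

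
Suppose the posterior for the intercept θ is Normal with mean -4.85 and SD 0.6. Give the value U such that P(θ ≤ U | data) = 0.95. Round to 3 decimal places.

-3.863

Need U with P(θ ≤ U) = 0.95: U = -4.85 + z_{0.05}·0.6.
z = 1.645; U = -4.85 + 1.645 × 0.6 = -3.863.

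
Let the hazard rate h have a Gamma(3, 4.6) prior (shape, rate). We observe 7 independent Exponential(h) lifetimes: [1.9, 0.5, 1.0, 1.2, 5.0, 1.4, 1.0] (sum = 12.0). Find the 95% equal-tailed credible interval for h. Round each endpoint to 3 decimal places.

Posterior: Gamma(3+7, 4.6+12.0) = Gamma(10, 16.6) (shape, rate).
Equal-tailed 95% interval: Gamma(10, 16.6) quantiles at 0.025 and 0.975.
Posterior mean ≈ 0.602, SD ≈ 0.190; a Normal approximation gives roughly [0.229, 0.976].
Exact: lower = 0.289; upper = 1.029.

[0.289, 1.029]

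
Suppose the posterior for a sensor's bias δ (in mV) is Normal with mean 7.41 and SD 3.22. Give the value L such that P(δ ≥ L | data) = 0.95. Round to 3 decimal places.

Need L with P(δ ≥ L) = 0.95: L = 7.41 − z_{0.05}·3.22.
z = 1.645; L = 7.41 − 1.645 × 3.22 = 2.114.

2.114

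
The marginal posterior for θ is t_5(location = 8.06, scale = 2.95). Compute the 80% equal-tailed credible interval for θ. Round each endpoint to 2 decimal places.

The t_5 distribution is symmetric; the 80% interval is 8.06 ± t·2.95 with t_{0.9,5} = 1.476.
Half-width: 1.476 × 2.95 = 4.35.
8.06 − 4.35 = 3.71; 8.06 + 4.35 = 12.41.

[3.71, 12.41]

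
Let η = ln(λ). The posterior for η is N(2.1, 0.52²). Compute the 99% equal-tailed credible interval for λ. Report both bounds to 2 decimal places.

On the log scale the 99% interval is 2.1 ± 2.576 × 0.52 = [0.7606, 3.4394].
Exponentiate: [e^0.7606, e^3.4394] = [2.14, 31.17].

[2.14, 31.17]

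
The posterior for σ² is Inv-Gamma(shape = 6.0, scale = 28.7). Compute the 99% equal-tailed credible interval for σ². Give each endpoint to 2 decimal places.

[2.03, 18.67]

Inverse-Gamma(6.0, 28.7) quantiles: F⁻¹(0.005) and F⁻¹(0.995).
Equivalently, 1/σ² ~ Gamma(6.0, rate = 28.7); invert its 0.995 and 0.005 quantiles.
Posterior mean ≈ 5.74, SD ≈ 2.87; a Normal approximation gives roughly [-1.65, 13.13].
Exact: lower = 2.03; upper = 18.67.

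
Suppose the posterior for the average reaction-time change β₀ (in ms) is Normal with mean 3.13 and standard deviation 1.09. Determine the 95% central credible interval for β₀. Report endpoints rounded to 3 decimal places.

[0.994, 5.266]

The posterior is symmetric, so the 95% equal-tailed interval is β₀ = 3.13 ± z·1.09 with z = 1.960.
Half-width: 1.960 × 1.09 = 2.136.
3.13 − 2.136 = 0.994; 3.13 + 2.136 = 5.266.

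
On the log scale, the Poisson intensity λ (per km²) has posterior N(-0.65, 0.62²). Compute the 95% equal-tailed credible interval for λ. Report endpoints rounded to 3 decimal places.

[0.155, 1.760]

On the log scale the 95% interval is -0.65 ± 1.960 × 0.62 = [-1.8652, 0.5652].
Exponentiate: [e^-1.8652, e^0.5652] = [0.155, 1.760].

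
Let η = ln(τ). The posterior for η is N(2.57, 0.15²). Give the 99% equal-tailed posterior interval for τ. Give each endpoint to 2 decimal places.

[8.88, 19.23]

On the log scale the 99% interval is 2.57 ± 2.576 × 0.15 = [2.1836, 2.9564].
Exponentiate: [e^2.1836, e^2.9564] = [8.88, 19.23].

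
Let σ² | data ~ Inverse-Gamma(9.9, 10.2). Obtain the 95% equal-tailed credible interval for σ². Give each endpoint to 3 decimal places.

[0.602, 2.158]

Inverse-Gamma(9.9, 10.2) quantiles: F⁻¹(0.025) and F⁻¹(0.975).
Equivalently, 1/σ² ~ Gamma(9.9, rate = 10.2); invert its 0.975 and 0.025 quantiles.
Posterior mean ≈ 1.146, SD ≈ 0.408; a Normal approximation gives roughly [0.347, 1.945].
Exact: lower = 0.602; upper = 2.158.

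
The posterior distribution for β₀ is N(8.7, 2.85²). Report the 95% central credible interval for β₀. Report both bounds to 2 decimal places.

[3.11, 14.29]

The posterior is symmetric, so the 95% equal-tailed interval is β₀ = 8.7 ± z·2.85 with z = 1.960.
Half-width: 1.960 × 2.85 = 5.59.
8.7 − 5.59 = 3.11; 8.7 + 5.59 = 14.29.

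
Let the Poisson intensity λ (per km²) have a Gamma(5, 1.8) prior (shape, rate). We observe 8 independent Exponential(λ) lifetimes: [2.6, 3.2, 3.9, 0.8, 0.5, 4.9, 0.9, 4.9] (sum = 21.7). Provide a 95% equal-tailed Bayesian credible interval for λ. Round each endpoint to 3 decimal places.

[0.295, 0.892]

Posterior: Gamma(5+8, 1.8+21.7) = Gamma(13, 23.5) (shape, rate).
Equal-tailed 95% interval: Gamma(13, 23.5) quantiles at 0.025 and 0.975.
Posterior mean ≈ 0.553, SD ≈ 0.153; a Normal approximation gives roughly [0.252, 0.854].
Exact: lower = 0.295; upper = 0.892.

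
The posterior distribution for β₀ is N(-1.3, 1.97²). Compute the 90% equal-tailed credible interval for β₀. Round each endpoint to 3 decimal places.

The posterior is symmetric, so the 90% equal-tailed interval is β₀ = -1.3 ± z·1.97 with z = 1.645.
Half-width: 1.645 × 1.97 = 3.240.
-1.3 − 3.240 = -4.540; -1.3 + 3.240 = 1.940.

[-4.540, 1.940]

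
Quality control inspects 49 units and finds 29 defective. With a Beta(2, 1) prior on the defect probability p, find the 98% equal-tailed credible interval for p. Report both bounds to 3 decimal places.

[0.436, 0.746]

Posterior: Beta(2+29, 1+20) = Beta(31, 21).
Equal-tailed 98% interval: the 0.01 and 0.99 quantiles of Beta(31, 21).
Posterior mean ≈ 0.596, SD ≈ 0.067; a Normal approximation gives roughly [0.439, 0.753].
Exact: F⁻¹(0.01) = 0.436; F⁻¹(0.99) = 0.746.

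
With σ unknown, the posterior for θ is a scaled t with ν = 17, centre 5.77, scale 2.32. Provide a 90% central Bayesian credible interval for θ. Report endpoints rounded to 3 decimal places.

[1.734, 9.806]

The t_17 distribution is symmetric; the 90% interval is 5.77 ± t·2.32 with t_{0.95,17} = 1.740.
Half-width: 1.740 × 2.32 = 4.036.
5.77 − 4.036 = 1.734; 5.77 + 4.036 = 9.806.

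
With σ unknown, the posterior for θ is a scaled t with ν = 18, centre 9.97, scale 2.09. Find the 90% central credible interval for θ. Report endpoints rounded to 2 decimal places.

The t_18 distribution is symmetric; the 90% interval is 9.97 ± t·2.09 with t_{0.95,18} = 1.734.
Half-width: 1.734 × 2.09 = 3.62.
9.97 − 3.62 = 6.35; 9.97 + 3.62 = 13.59.

[6.35, 13.59]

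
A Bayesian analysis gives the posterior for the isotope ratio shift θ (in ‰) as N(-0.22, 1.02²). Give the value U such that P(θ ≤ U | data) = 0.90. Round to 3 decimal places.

1.087

Need U with P(θ ≤ U) = 0.90: U = -0.22 + z_{0.1}·1.02.
z = 1.282; U = -0.22 + 1.282 × 1.02 = 1.087.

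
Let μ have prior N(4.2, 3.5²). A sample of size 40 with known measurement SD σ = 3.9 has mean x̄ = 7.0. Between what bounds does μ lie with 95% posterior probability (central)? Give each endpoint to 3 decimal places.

[5.725, 8.106]

Posterior precision = 1/3.5² + 40/3.9² = 0.0816 + 2.6298 = 2.7115, so posterior SD = 0.6073.
Posterior mean = (4.2/3.5² + 40·7.0/3.9²) / 2.7115 = 6.9157.
Interval: 6.9157 ± 1.960 × 0.6073 → [5.725, 8.106].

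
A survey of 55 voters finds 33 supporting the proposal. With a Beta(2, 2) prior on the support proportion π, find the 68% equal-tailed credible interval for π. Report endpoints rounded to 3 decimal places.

Posterior: Beta(2+33, 2+22) = Beta(35, 24).
Equal-tailed 68% interval: the 0.16 and 0.84 quantiles of Beta(35, 24).
Posterior mean ≈ 0.593, SD ≈ 0.063; a Normal approximation gives roughly [0.530, 0.656].
Exact: F⁻¹(0.16) = 0.530; F⁻¹(0.84) = 0.657.

[0.530, 0.657]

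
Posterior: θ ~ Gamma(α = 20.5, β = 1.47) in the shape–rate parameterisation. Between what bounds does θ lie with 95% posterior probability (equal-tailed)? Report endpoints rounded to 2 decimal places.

Posterior: Gamma(shape 20.5, rate 1.47).
Equal-tailed 95% interval: Gamma(20.5, 1.47) quantiles at 0.025 and 0.975.
Posterior mean ≈ 13.95, SD ≈ 3.08; a Normal approximation gives roughly [7.91, 19.98].
Exact: lower = 8.58; upper = 20.60.

[8.58, 20.60]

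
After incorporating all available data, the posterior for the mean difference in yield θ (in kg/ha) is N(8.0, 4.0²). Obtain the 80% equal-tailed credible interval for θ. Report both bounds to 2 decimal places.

The posterior is symmetric, so the 80% equal-tailed interval is θ = 8.0 ± z·4.0 with z = 1.282.
Half-width: 1.282 × 4.0 = 5.13.
8.0 − 5.13 = 2.87; 8.0 + 5.13 = 13.13.

[2.87, 13.13]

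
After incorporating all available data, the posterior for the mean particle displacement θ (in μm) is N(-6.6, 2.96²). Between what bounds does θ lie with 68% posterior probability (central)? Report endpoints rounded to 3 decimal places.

The posterior is symmetric, so the 68% equal-tailed interval is θ = -6.6 ± z·2.96 with z = 0.994.
Half-width: 0.994 × 2.96 = 2.944.
-6.6 − 2.944 = -9.544; -6.6 + 2.944 = -3.656.

[-9.544, -3.656]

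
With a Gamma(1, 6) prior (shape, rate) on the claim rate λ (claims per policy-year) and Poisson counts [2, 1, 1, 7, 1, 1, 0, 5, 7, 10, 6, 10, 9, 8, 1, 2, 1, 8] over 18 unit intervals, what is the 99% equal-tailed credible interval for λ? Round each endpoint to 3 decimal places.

Posterior: Gamma(1+80, 6+18) = Gamma(81, 24) (shape, rate).
Equal-tailed 99% interval: Gamma(81, 24) quantiles at 0.005 and 0.995.
Posterior mean ≈ 3.375, SD ≈ 0.375; a Normal approximation gives roughly [2.409, 4.341].
Exact: lower = 2.487; upper = 4.419.

[2.487, 4.419]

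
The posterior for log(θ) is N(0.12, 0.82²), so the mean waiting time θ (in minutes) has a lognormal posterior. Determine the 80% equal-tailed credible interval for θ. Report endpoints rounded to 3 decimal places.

[0.394, 3.225]

On the log scale the 80% interval is 0.12 ± 1.282 × 0.82 = [-0.9309, 1.1709].
Exponentiate: [e^-0.9309, e^1.1709] = [0.394, 3.225].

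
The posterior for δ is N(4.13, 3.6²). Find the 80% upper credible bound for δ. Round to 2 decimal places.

Need U with P(δ ≤ U) = 0.80: U = 4.13 + z_{0.2}·3.6.
z = 0.842; U = 4.13 + 0.842 × 3.6 = 7.16.

7.16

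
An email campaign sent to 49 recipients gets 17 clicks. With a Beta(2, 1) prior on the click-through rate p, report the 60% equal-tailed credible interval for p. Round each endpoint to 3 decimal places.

[0.309, 0.421]

Posterior: Beta(2+17, 1+32) = Beta(19, 33).
Equal-tailed 60% interval: the 0.2 and 0.8 quantiles of Beta(19, 33).
Posterior mean ≈ 0.365, SD ≈ 0.066; a Normal approximation gives roughly [0.310, 0.421].
Exact: F⁻¹(0.2) = 0.309; F⁻¹(0.8) = 0.421.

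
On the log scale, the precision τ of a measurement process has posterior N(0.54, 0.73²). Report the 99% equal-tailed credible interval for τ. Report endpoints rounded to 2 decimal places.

On the log scale the 99% interval is 0.54 ± 2.576 × 0.73 = [-1.3404, 2.4204].
Exponentiate: [e^-1.3404, e^2.4204] = [0.26, 11.25].

[0.26, 11.25]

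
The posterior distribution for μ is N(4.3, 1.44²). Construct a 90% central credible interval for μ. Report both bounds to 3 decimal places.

The posterior is symmetric, so the 90% equal-tailed interval is μ = 4.3 ± z·1.44 with z = 1.645.
Half-width: 1.645 × 1.44 = 2.369.
4.3 − 2.369 = 1.931; 4.3 + 2.369 = 6.669.

[1.931, 6.669]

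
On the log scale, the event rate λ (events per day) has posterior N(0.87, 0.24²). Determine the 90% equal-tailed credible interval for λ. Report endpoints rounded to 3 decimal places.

On the log scale the 90% interval is 0.87 ± 1.645 × 0.24 = [0.4752, 1.2648].
Exponentiate: [e^0.4752, e^1.2648] = [1.608, 3.542].

[1.608, 3.542]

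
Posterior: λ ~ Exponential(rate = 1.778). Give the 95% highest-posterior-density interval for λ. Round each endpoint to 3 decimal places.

The exponential density is strictly decreasing on [0, ∞), so the HPD interval is anchored at 0: [0, q] with P(λ ≤ q) = 0.95.
q = −ln(1 − 0.95) / 1.778 = 2.9957 / 1.778 = 1.685.

[0.000, 1.685]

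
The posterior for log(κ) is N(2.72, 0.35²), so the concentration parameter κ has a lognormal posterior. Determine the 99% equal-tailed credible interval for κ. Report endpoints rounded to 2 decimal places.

[6.16, 37.40]

On the log scale the 99% interval is 2.72 ± 2.576 × 0.35 = [1.8185, 3.6215].
Exponentiate: [e^1.8185, e^3.6215] = [6.16, 37.40].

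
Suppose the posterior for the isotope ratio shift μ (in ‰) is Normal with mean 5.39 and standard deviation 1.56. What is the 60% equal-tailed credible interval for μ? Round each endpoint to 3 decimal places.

The posterior is symmetric, so the 60% equal-tailed interval is μ = 5.39 ± z·1.56 with z = 0.842.
Half-width: 0.842 × 1.56 = 1.313.
5.39 − 1.313 = 4.077; 5.39 + 1.313 = 6.703.

[4.077, 6.703]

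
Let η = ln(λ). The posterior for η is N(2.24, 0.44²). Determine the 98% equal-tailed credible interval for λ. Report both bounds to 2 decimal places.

[3.38, 26.14]

On the log scale the 98% interval is 2.24 ± 2.326 × 0.44 = [1.2164, 3.2636].
Exponentiate: [e^1.2164, e^3.2636] = [3.38, 26.14].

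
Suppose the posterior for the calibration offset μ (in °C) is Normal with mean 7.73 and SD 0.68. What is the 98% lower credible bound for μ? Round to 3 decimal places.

6.333

Need L with P(μ ≥ L) = 0.98: L = 7.73 − z_{0.02}·0.68.
z = 2.054; L = 7.73 − 2.054 × 0.68 = 6.333.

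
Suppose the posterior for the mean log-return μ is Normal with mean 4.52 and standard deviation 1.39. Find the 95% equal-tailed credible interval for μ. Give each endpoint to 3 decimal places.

[1.796, 7.244]

The posterior is symmetric, so the 95% equal-tailed interval is μ = 4.52 ± z·1.39 with z = 1.960.
Half-width: 1.960 × 1.39 = 2.724.
4.52 − 2.724 = 1.796; 4.52 + 2.724 = 7.244.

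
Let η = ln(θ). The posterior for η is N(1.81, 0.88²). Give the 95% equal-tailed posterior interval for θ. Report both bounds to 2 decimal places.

On the log scale the 95% interval is 1.81 ± 1.960 × 0.88 = [0.0852, 3.5348].
Exponentiate: [e^0.0852, e^3.5348] = [1.09, 34.29].

[1.09, 34.29]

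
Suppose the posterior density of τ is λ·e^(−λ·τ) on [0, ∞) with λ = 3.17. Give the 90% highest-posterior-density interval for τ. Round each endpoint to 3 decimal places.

[0.000, 0.726]

The exponential density is strictly decreasing on [0, ∞), so the HPD interval is anchored at 0: [0, q] with P(τ ≤ q) = 0.90.
q = −ln(1 − 0.90) / 3.17 = 2.3026 / 3.17 = 0.726.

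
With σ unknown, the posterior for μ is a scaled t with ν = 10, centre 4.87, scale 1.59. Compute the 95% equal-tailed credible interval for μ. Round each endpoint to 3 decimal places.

The t_10 distribution is symmetric; the 95% interval is 4.87 ± t·1.59 with t_{0.975,10} = 2.228.
Half-width: 2.228 × 1.59 = 3.543.
4.87 − 3.543 = 1.327; 4.87 + 3.543 = 8.413.

[1.327, 8.413]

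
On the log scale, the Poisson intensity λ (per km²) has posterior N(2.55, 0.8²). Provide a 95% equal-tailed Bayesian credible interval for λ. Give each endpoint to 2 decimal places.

[2.67, 61.43]

On the log scale the 95% interval is 2.55 ± 1.960 × 0.8 = [0.9820, 4.1180].
Exponentiate: [e^0.9820, e^4.1180] = [2.67, 61.43].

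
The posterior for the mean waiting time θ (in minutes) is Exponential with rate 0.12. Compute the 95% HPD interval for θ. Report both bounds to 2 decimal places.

[0.00, 24.96]

The exponential density is strictly decreasing on [0, ∞), so the HPD interval is anchored at 0: [0, q] with P(θ ≤ q) = 0.95.
q = −ln(1 − 0.95) / 0.12 = 2.9957 / 0.12 = 24.96.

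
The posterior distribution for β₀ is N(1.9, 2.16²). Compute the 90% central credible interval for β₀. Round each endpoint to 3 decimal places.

The posterior is symmetric, so the 90% equal-tailed interval is β₀ = 1.9 ± z·2.16 with z = 1.645.
Half-width: 1.645 × 2.16 = 3.553.
1.9 − 3.553 = -1.653; 1.9 + 3.553 = 5.453.

[-1.653, 5.453]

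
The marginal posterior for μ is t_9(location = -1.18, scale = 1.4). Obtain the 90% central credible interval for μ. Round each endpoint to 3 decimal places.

[-3.746, 1.386]

The t_9 distribution is symmetric; the 90% interval is -1.18 ± t·1.4 with t_{0.95,9} = 1.833.
Half-width: 1.833 × 1.4 = 2.566.
-1.18 − 2.566 = -3.746; -1.18 + 2.566 = 1.386.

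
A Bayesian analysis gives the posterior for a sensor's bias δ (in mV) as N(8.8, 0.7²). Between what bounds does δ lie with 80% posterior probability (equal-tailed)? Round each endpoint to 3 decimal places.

The posterior is symmetric, so the 80% equal-tailed interval is δ = 8.8 ± z·0.7 with z = 1.282.
Half-width: 1.282 × 0.7 = 0.897.
8.8 − 0.897 = 7.903; 8.8 + 0.897 = 9.697.

[7.903, 9.697]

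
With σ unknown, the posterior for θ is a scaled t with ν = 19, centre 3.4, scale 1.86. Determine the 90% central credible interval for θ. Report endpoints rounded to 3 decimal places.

[0.184, 6.616]

The t_19 distribution is symmetric; the 90% interval is 3.4 ± t·1.86 with t_{0.95,19} = 1.729.
Half-width: 1.729 × 1.86 = 3.216.
3.4 − 3.216 = 0.184; 3.4 + 3.216 = 6.616.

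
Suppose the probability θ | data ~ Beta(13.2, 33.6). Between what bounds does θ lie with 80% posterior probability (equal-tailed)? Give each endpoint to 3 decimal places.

Posterior: Beta(13.2, 33.6).
Equal-tailed 80% interval: the 0.1 and 0.9 quantiles of Beta(13.2, 33.6).
Posterior mean ≈ 0.282, SD ≈ 0.065; a Normal approximation gives roughly [0.199, 0.365].
Exact: F⁻¹(0.1) = 0.200; F⁻¹(0.9) = 0.368.

[0.200, 0.368]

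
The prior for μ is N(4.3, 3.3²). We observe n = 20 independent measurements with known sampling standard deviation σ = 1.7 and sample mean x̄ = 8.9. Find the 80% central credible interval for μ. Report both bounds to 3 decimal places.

[8.356, 9.324]

Posterior precision = 1/3.3² + 20/1.7² = 0.0918 + 6.9204 = 7.0122, so posterior SD = 0.3776.
Posterior mean = (4.3/3.3² + 20·8.9/1.7²) / 7.0122 = 8.8398.
Interval: 8.8398 ± 1.282 × 0.3776 → [8.356, 9.324].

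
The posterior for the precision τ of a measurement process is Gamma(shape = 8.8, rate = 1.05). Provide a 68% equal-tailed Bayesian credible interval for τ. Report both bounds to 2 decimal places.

Posterior: Gamma(shape 8.8, rate 1.05).
Equal-tailed 68% interval: Gamma(8.8, 1.05) quantiles at 0.16 and 0.84.
Posterior mean ≈ 8.38, SD ≈ 2.83; a Normal approximation gives roughly [5.57, 11.19].
Exact: lower = 5.62; upper = 11.13.

[5.62, 11.13]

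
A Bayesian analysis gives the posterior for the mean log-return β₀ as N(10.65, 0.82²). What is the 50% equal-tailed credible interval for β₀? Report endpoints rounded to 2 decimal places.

[10.10, 11.20]

The posterior is symmetric, so the 50% equal-tailed interval is β₀ = 10.65 ± z·0.82 with z = 0.674.
Half-width: 0.674 × 0.82 = 0.55.
10.65 − 0.55 = 10.10; 10.65 + 0.55 = 11.20.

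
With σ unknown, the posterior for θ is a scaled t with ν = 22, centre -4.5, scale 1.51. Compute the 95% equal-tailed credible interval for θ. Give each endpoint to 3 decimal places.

The t_22 distribution is symmetric; the 95% interval is -4.5 ± t·1.51 with t_{0.975,22} = 2.074.
Half-width: 2.074 × 1.51 = 3.132.
-4.5 − 3.132 = -7.632; -4.5 + 3.132 = -1.368.

[-7.632, -1.368]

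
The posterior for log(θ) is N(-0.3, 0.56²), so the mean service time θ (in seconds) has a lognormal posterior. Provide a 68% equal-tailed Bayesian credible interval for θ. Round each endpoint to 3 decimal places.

On the log scale the 68% interval is -0.3 ± 0.994 × 0.56 = [-0.8569, 0.2569].
Exponentiate: [e^-0.8569, e^0.2569] = [0.424, 1.293].

[0.424, 1.293]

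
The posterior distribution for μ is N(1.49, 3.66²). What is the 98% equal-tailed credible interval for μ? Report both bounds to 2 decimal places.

[-7.02, 10.00]

The posterior is symmetric, so the 98% equal-tailed interval is μ = 1.49 ± z·3.66 with z = 2.326.
Half-width: 2.326 × 3.66 = 8.51.
1.49 − 8.51 = -7.02; 1.49 + 8.51 = 10.00.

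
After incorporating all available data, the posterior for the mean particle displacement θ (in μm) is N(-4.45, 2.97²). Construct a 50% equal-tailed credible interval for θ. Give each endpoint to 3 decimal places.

The posterior is symmetric, so the 50% equal-tailed interval is θ = -4.45 ± z·2.97 with z = 0.674.
Half-width: 0.674 × 2.97 = 2.003.
-4.45 − 2.003 = -6.453; -4.45 + 2.003 = -2.447.

[-6.453, -2.447]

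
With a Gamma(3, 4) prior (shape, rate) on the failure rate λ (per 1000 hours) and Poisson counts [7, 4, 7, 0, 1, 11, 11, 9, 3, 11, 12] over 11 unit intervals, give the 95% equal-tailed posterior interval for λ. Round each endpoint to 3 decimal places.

Posterior: Gamma(3+76, 4+11) = Gamma(79, 15) (shape, rate).
Equal-tailed 95% interval: Gamma(79, 15) quantiles at 0.025 and 0.975.
Posterior mean ≈ 5.267, SD ≈ 0.593; a Normal approximation gives roughly [4.105, 6.428].
Exact: lower = 4.170; upper = 6.490.

[4.170, 6.490]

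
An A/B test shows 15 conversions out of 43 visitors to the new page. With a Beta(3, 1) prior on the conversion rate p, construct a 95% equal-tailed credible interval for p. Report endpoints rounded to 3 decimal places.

Posterior: Beta(3+15, 1+28) = Beta(18, 29).
Equal-tailed 95% interval: the 0.025 and 0.975 quantiles of Beta(18, 29).
Posterior mean ≈ 0.383, SD ≈ 0.070; a Normal approximation gives roughly [0.245, 0.520].
Exact: F⁻¹(0.025) = 0.251; F⁻¹(0.975) = 0.525.

[0.251, 0.525]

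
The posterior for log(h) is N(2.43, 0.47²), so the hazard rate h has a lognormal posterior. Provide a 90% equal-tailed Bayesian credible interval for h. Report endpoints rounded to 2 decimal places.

[5.24, 24.61]

On the log scale the 90% interval is 2.43 ± 1.645 × 0.47 = [1.6569, 3.2031].
Exponentiate: [e^1.6569, e^3.2031] = [5.24, 24.61].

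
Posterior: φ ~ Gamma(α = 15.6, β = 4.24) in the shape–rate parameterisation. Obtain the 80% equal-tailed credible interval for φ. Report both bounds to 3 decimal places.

Posterior: Gamma(shape 15.6, rate 4.24).
Equal-tailed 80% interval: Gamma(15.6, 4.24) quantiles at 0.1 and 0.9.
Posterior mean ≈ 3.679, SD ≈ 0.932; a Normal approximation gives roughly [2.485, 4.873].
Exact: lower = 2.547; upper = 4.912.

[2.547, 4.912]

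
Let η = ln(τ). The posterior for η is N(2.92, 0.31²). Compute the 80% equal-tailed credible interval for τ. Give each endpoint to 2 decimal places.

[12.46, 27.59]

On the log scale the 80% interval is 2.92 ± 1.282 × 0.31 = [2.5227, 3.3173].
Exponentiate: [e^2.5227, e^3.3173] = [12.46, 27.59].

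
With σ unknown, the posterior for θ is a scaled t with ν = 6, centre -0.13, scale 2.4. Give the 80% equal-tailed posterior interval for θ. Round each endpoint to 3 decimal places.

[-3.585, 3.325]

The t_6 distribution is symmetric; the 80% interval is -0.13 ± t·2.4 with t_{0.9,6} = 1.440.
Half-width: 1.440 × 2.4 = 3.455.
-0.13 − 3.455 = -3.585; -0.13 + 3.455 = 3.325.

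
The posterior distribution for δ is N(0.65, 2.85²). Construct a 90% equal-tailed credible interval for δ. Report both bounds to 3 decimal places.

The posterior is symmetric, so the 90% equal-tailed interval is δ = 0.65 ± z·2.85 with z = 1.645.
Half-width: 1.645 × 2.85 = 4.688.
0.65 − 4.688 = -4.038; 0.65 + 4.688 = 5.338.

[-4.038, 5.338]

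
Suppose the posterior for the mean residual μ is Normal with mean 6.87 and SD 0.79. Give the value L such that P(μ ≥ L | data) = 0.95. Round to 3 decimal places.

Need L with P(μ ≥ L) = 0.95: L = 6.87 − z_{0.05}·0.79.
z = 1.645; L = 6.87 − 1.645 × 0.79 = 5.571.

5.571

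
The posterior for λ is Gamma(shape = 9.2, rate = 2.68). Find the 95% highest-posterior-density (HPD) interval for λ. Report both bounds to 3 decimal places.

[1.401, 5.688]

The posterior is unimodal and skewed, so the HPD interval has equal density at both endpoints and is the shortest 95% interval.
Solving f(1.401) = f(5.688) with F(5.688) − F(1.401) = 0.95 gives [1.401, 5.688].
For comparison, the equal-tailed interval is [1.586, 5.981]; the HPD is narrower and shifted toward the mode.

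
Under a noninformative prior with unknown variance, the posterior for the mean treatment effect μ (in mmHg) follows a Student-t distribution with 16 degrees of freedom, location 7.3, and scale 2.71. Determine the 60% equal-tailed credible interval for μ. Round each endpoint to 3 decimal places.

[4.957, 9.643]

The t_16 distribution is symmetric; the 60% interval is 7.3 ± t·2.71 with t_{0.8,16} = 0.865.
Half-width: 0.865 × 2.71 = 2.343.
7.3 − 2.343 = 4.957; 7.3 + 2.343 = 9.643.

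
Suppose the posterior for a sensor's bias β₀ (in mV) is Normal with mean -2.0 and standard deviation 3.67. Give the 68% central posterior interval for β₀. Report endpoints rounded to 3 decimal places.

The posterior is symmetric, so the 68% equal-tailed interval is β₀ = -2.0 ± z·3.67 with z = 0.994.
Half-width: 0.994 × 3.67 = 3.650.
-2.0 − 3.650 = -5.650; -2.0 + 3.650 = 1.650.

[-5.650, 1.650]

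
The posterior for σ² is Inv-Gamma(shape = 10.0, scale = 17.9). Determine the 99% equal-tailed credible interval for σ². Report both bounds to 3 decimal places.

Inverse-Gamma(10.0, 17.9) quantiles: F⁻¹(0.005) and F⁻¹(0.995).
Equivalently, 1/σ² ~ Gamma(10.0, rate = 17.9); invert its 0.995 and 0.005 quantiles.
Posterior mean ≈ 1.989, SD ≈ 0.703; a Normal approximation gives roughly [0.178, 3.800].
Exact: lower = 0.895; upper = 4.816.

[0.895, 4.816]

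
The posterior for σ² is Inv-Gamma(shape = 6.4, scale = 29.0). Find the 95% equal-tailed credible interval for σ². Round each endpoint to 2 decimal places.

[2.37, 11.87]

Inverse-Gamma(6.4, 29.0) quantiles: F⁻¹(0.025) and F⁻¹(0.975).
Equivalently, 1/σ² ~ Gamma(6.4, rate = 29.0); invert its 0.975 and 0.025 quantiles.
Posterior mean ≈ 5.37, SD ≈ 2.56; a Normal approximation gives roughly [0.35, 10.39].
Exact: lower = 2.37; upper = 11.87.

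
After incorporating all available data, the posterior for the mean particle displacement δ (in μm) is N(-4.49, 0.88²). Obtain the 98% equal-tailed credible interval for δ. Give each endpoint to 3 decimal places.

[-6.537, -2.443]

The posterior is symmetric, so the 98% equal-tailed interval is δ = -4.49 ± z·0.88 with z = 2.326.
Half-width: 2.326 × 0.88 = 2.047.
-4.49 − 2.047 = -6.537; -4.49 + 2.047 = -2.443.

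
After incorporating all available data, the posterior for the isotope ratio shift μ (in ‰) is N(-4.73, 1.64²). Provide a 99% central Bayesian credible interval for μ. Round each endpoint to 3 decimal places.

[-8.954, -0.506]

The posterior is symmetric, so the 99% equal-tailed interval is μ = -4.73 ± z·1.64 with z = 2.576.
Half-width: 2.576 × 1.64 = 4.224.
-4.73 − 4.224 = -8.954; -4.73 + 4.224 = -0.506.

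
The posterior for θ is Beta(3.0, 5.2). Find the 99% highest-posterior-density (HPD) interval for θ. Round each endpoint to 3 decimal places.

[0.040, 0.764]

The posterior is unimodal and skewed, so the HPD interval has equal density at both endpoints and is the shortest 99% interval.
Solving f(0.040) = f(0.764) with F(0.764) − F(0.040) = 0.99 gives [0.040, 0.764].
For comparison, the equal-tailed interval is [0.054, 0.786]; the HPD is narrower and shifted toward the mode.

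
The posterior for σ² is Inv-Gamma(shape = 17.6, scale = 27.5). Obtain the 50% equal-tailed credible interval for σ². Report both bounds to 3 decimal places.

Inverse-Gamma(17.6, 27.5) quantiles: F⁻¹(0.25) and F⁻¹(0.75).
Equivalently, 1/σ² ~ Gamma(17.6, rate = 27.5); invert its 0.75 and 0.25 quantiles.
Posterior mean ≈ 1.657, SD ≈ 0.419; a Normal approximation gives roughly [1.374, 1.940].
Exact: lower = 1.360; upper = 1.881.

[1.360, 1.881]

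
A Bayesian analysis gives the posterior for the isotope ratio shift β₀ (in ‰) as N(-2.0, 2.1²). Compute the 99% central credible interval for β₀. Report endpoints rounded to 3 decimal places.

[-7.409, 3.409]

The posterior is symmetric, so the 99% equal-tailed interval is β₀ = -2.0 ± z·2.1 with z = 2.576.
Half-width: 2.576 × 2.1 = 5.409.
-2.0 − 5.409 = -7.409; -2.0 + 5.409 = 3.409.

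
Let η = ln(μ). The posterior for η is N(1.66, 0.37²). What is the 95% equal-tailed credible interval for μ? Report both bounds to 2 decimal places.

[2.55, 10.86]

On the log scale the 95% interval is 1.66 ± 1.960 × 0.37 = [0.9348, 2.3852].
Exponentiate: [e^0.9348, e^2.3852] = [2.55, 10.86].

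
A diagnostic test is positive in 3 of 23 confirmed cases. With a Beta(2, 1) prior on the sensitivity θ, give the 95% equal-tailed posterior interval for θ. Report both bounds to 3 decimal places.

Posterior: Beta(2+3, 1+20) = Beta(5, 21).
Equal-tailed 95% interval: the 0.025 and 0.975 quantiles of Beta(5, 21).
Posterior mean ≈ 0.192, SD ≈ 0.076; a Normal approximation gives roughly [0.044, 0.341].
Exact: F⁻¹(0.025) = 0.068; F⁻¹(0.975) = 0.361.

[0.068, 0.361]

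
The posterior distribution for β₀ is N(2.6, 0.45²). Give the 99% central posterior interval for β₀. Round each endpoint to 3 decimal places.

[1.441, 3.759]

The posterior is symmetric, so the 99% equal-tailed interval is β₀ = 2.6 ± z·0.45 with z = 2.576.
Half-width: 2.576 × 0.45 = 1.159.
2.6 − 1.159 = 1.441; 2.6 + 1.159 = 3.759.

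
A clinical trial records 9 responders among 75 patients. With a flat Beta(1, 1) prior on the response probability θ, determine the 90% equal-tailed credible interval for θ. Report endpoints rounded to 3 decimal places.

Posterior: Beta(1+9, 1+66) = Beta(10, 67).
Equal-tailed 90% interval: the 0.05 and 0.95 quantiles of Beta(10, 67).
Posterior mean ≈ 0.130, SD ≈ 0.038; a Normal approximation gives roughly [0.067, 0.192].
Exact: F⁻¹(0.05) = 0.073; F⁻¹(0.95) = 0.198.

[0.073, 0.198]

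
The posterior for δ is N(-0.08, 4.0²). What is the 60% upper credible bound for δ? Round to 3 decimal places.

Need U with P(δ ≤ U) = 0.60: U = -0.08 + z_{0.4}·4.0.
z = 0.253; U = -0.08 + 0.253 × 4.0 = 0.933.

0.933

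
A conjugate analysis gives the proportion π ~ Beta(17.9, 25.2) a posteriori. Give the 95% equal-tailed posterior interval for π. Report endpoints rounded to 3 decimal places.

[0.274, 0.564]

Posterior: Beta(17.9, 25.2).
Equal-tailed 95% interval: the 0.025 and 0.975 quantiles of Beta(17.9, 25.2).
Posterior mean ≈ 0.415, SD ≈ 0.074; a Normal approximation gives roughly [0.270, 0.561].
Exact: F⁻¹(0.025) = 0.274; F⁻¹(0.975) = 0.564.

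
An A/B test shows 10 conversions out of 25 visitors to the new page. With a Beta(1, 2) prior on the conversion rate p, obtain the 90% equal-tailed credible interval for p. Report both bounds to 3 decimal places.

[0.248, 0.547]

Posterior: Beta(1+10, 2+15) = Beta(11, 17).
Equal-tailed 90% interval: the 0.05 and 0.95 quantiles of Beta(11, 17).
Posterior mean ≈ 0.393, SD ≈ 0.091; a Normal approximation gives roughly [0.244, 0.542].
Exact: F⁻¹(0.05) = 0.248; F⁻¹(0.95) = 0.547.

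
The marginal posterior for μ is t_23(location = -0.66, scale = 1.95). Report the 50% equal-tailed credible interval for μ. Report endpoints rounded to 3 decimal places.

The t_23 distribution is symmetric; the 50% interval is -0.66 ± t·1.95 with t_{0.75,23} = 0.685.
Half-width: 0.685 × 1.95 = 1.336.
-0.66 − 1.336 = -1.996; -0.66 + 1.336 = 0.676.

[-1.996, 0.676]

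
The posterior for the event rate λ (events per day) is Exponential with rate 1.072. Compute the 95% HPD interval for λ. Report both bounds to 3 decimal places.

[0.000, 2.795]

The exponential density is strictly decreasing on [0, ∞), so the HPD interval is anchored at 0: [0, q] with P(λ ≤ q) = 0.95.
q = −ln(1 − 0.95) / 1.072 = 2.9957 / 1.072 = 2.795.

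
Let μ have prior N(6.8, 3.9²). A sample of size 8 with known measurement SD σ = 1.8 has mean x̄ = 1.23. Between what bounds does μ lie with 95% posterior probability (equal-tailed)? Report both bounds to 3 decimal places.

[0.143, 2.605]

Posterior precision = 1/3.9² + 8/1.8² = 0.0657 + 2.4691 = 2.5349, so posterior SD = 0.6281.
Posterior mean = (6.8/3.9² + 8·1.23/1.8²) / 2.5349 = 1.3745.
Interval: 1.3745 ± 1.960 × 0.6281 → [0.143, 2.605].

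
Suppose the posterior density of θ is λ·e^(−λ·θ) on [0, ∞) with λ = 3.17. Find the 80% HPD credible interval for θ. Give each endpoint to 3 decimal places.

[0.000, 0.508]

The exponential density is strictly decreasing on [0, ∞), so the HPD interval is anchored at 0: [0, q] with P(θ ≤ q) = 0.80.
q = −ln(1 − 0.80) / 3.17 = 1.6094 / 3.17 = 0.508.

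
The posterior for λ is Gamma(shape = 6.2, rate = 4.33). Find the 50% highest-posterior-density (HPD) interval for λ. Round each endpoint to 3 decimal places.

[0.875, 1.599]

The posterior is unimodal and skewed, so the HPD interval has equal density at both endpoints and is the shortest 50% interval.
Solving f(0.875) = f(1.599) with F(1.599) − F(0.875) = 0.50 gives [0.875, 1.599].
For comparison, the equal-tailed interval is [1.014, 1.767]; the HPD is narrower and shifted toward the mode.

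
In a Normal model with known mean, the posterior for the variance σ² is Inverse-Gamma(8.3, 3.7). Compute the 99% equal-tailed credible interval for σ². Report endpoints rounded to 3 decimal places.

[0.211, 1.352]

Inverse-Gamma(8.3, 3.7) quantiles: F⁻¹(0.005) and F⁻¹(0.995).
Equivalently, 1/σ² ~ Gamma(8.3, rate = 3.7); invert its 0.995 and 0.005 quantiles.
Posterior mean ≈ 0.507, SD ≈ 0.202; a Normal approximation gives roughly [-0.013, 1.027].
Exact: lower = 0.211; upper = 1.352.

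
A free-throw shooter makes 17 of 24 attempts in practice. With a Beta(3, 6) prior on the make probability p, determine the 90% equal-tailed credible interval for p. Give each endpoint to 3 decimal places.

Posterior: Beta(3+17, 6+7) = Beta(20, 13).
Equal-tailed 90% interval: the 0.05 and 0.95 quantiles of Beta(20, 13).
Posterior mean ≈ 0.606, SD ≈ 0.084; a Normal approximation gives roughly [0.468, 0.744].
Exact: F⁻¹(0.05) = 0.464; F⁻¹(0.95) = 0.740.

[0.464, 0.740]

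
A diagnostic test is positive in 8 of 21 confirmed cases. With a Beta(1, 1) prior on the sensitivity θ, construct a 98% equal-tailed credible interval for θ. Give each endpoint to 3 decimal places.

[0.179, 0.630]

Posterior: Beta(1+8, 1+13) = Beta(9, 14).
Equal-tailed 98% interval: the 0.01 and 0.99 quantiles of Beta(9, 14).
Posterior mean ≈ 0.391, SD ≈ 0.100; a Normal approximation gives roughly [0.160, 0.623].
Exact: F⁻¹(0.01) = 0.179; F⁻¹(0.99) = 0.630.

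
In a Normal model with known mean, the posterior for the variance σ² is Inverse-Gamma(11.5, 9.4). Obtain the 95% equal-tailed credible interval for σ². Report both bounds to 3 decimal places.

[0.494, 1.608]

Inverse-Gamma(11.5, 9.4) quantiles: F⁻¹(0.025) and F⁻¹(0.975).
Equivalently, 1/σ² ~ Gamma(11.5, rate = 9.4); invert its 0.975 and 0.025 quantiles.
Posterior mean ≈ 0.895, SD ≈ 0.290; a Normal approximation gives roughly [0.326, 1.465].
Exact: lower = 0.494; upper = 1.608.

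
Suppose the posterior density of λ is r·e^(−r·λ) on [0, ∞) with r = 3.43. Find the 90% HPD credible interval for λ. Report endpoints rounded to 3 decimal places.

The exponential density is strictly decreasing on [0, ∞), so the HPD interval is anchored at 0: [0, q] with P(λ ≤ q) = 0.90.
q = −ln(1 − 0.90) / 3.43 = 2.3026 / 3.43 = 0.671.

[0.000, 0.671]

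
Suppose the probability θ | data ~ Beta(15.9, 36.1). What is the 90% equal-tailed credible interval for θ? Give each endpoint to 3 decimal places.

[0.206, 0.414]

Posterior: Beta(15.9, 36.1).
Equal-tailed 90% interval: the 0.05 and 0.95 quantiles of Beta(15.9, 36.1).
Posterior mean ≈ 0.306, SD ≈ 0.063; a Normal approximation gives roughly [0.202, 0.410].
Exact: F⁻¹(0.05) = 0.206; F⁻¹(0.95) = 0.414.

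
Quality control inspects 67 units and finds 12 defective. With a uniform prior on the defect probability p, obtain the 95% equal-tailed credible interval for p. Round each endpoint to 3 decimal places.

Posterior: Beta(1+12, 1+55) = Beta(13, 56).
Equal-tailed 95% interval: the 0.025 and 0.975 quantiles of Beta(13, 56).
Posterior mean ≈ 0.188, SD ≈ 0.047; a Normal approximation gives roughly [0.097, 0.280].
Exact: F⁻¹(0.025) = 0.106; F⁻¹(0.975) = 0.288.

[0.106, 0.288]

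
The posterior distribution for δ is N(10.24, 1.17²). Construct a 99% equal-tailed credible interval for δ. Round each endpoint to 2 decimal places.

The posterior is symmetric, so the 99% equal-tailed interval is δ = 10.24 ± z·1.17 with z = 2.576.
Half-width: 2.576 × 1.17 = 3.01.
10.24 − 3.01 = 7.23; 10.24 + 3.01 = 13.25.

[7.23, 13.25]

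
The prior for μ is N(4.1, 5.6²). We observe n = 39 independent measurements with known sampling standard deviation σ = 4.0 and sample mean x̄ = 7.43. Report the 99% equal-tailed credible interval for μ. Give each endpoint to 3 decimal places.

Posterior precision = 1/5.6² + 39/4.0² = 0.0319 + 2.4375 = 2.4694, so posterior SD = 0.6364.
Posterior mean = (4.1/5.6² + 39·7.43/4.0²) / 2.4694 = 7.3870.
Interval: 7.3870 ± 2.576 × 0.6364 → [5.748, 9.026].

[5.748, 9.026]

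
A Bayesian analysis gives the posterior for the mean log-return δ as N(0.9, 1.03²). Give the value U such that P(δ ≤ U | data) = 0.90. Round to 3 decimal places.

2.220

Need U with P(δ ≤ U) = 0.90: U = 0.9 + z_{0.1}·1.03.
z = 1.282; U = 0.9 + 1.282 × 1.03 = 2.220.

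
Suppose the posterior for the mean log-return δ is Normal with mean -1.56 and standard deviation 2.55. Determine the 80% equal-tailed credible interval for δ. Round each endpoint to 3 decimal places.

[-4.828, 1.708]

The posterior is symmetric, so the 80% equal-tailed interval is δ = -1.56 ± z·2.55 with z = 1.282.
Half-width: 1.282 × 2.55 = 3.268.
-1.56 − 3.268 = -4.828; -1.56 + 3.268 = 1.708.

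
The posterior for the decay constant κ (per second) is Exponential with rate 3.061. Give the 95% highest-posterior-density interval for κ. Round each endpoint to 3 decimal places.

[0.000, 0.979]

The exponential density is strictly decreasing on [0, ∞), so the HPD interval is anchored at 0: [0, q] with P(κ ≤ q) = 0.95.
q = −ln(1 − 0.95) / 3.061 = 2.9957 / 3.061 = 0.979.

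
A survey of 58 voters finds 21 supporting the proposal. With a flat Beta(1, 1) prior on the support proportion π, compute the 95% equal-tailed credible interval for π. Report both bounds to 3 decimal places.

[0.250, 0.491]

Posterior: Beta(1+21, 1+37) = Beta(22, 38).
Equal-tailed 95% interval: the 0.025 and 0.975 quantiles of Beta(22, 38).
Posterior mean ≈ 0.367, SD ≈ 0.062; a Normal approximation gives roughly [0.246, 0.488].
Exact: F⁻¹(0.025) = 0.250; F⁻¹(0.975) = 0.491.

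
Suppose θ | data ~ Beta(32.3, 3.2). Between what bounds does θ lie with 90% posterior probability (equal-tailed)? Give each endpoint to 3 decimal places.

Posterior: Beta(32.3, 3.2).
Equal-tailed 90% interval: the 0.05 and 0.95 quantiles of Beta(32.3, 3.2).
Posterior mean ≈ 0.910, SD ≈ 0.047; a Normal approximation gives roughly [0.832, 0.988].
Exact: F⁻¹(0.05) = 0.821; F⁻¹(0.95) = 0.973.

[0.821, 0.973]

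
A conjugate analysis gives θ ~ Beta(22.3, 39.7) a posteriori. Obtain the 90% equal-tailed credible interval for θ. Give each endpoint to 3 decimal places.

Posterior: Beta(22.3, 39.7).
Equal-tailed 90% interval: the 0.05 and 0.95 quantiles of Beta(22.3, 39.7).
Posterior mean ≈ 0.360, SD ≈ 0.060; a Normal approximation gives roughly [0.260, 0.459].
Exact: F⁻¹(0.05) = 0.263; F⁻¹(0.95) = 0.462.

[0.263, 0.462]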